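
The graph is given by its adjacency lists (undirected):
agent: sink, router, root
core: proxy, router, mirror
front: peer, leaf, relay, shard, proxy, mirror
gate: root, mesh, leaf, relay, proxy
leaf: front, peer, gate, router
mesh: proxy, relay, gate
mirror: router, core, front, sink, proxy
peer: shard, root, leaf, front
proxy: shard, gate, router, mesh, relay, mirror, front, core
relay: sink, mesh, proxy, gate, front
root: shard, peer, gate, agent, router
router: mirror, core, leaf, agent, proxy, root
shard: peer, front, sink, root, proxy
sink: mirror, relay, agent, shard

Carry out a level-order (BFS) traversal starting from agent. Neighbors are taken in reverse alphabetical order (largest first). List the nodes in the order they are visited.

agent, sink, router, root, shard, relay, mirror, proxy, leaf, core, peer, gate, front, mesh

Visit agent; enqueue sink, router, root → queue [sink, router, root]
Visit sink; enqueue shard, relay, mirror → queue [router, root, shard, relay, mirror]
Visit router; enqueue proxy, leaf, core → queue [root, shard, relay, mirror, proxy, leaf, core]
Visit root; enqueue peer, gate → queue [shard, relay, mirror, proxy, leaf, core, peer, gate]
Visit shard; enqueue front → queue [relay, mirror, proxy, leaf, core, peer, gate, front]
Visit relay; enqueue mesh → queue [mirror, proxy, leaf, core, peer, gate, front, mesh]
Visit mirror → queue [proxy, leaf, core, peer, gate, front, mesh]
Visit proxy → queue [leaf, core, peer, gate, front, mesh]
Visit leaf → queue [core, peer, gate, front, mesh]
Visit core → queue [peer, gate, front, mesh]
Visit peer → queue [gate, front, mesh]
Visit gate → queue [front, mesh]
Visit front → queue [mesh]
Visit mesh → queue []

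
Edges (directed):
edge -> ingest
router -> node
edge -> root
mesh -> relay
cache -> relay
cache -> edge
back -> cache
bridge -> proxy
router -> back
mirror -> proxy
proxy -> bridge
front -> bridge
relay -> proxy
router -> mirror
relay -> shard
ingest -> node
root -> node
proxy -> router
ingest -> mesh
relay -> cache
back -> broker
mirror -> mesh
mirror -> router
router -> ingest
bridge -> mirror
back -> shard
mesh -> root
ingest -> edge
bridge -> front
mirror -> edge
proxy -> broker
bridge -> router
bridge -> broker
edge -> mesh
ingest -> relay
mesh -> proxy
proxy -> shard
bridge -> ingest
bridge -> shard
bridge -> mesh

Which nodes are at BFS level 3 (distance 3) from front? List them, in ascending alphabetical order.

back, edge, node, relay, root

Level 0: front
Level 1: bridge
Level 2: broker, ingest, mesh, mirror, proxy, router, shard
Level 3: back, edge, node, relay, root
Level 4: cache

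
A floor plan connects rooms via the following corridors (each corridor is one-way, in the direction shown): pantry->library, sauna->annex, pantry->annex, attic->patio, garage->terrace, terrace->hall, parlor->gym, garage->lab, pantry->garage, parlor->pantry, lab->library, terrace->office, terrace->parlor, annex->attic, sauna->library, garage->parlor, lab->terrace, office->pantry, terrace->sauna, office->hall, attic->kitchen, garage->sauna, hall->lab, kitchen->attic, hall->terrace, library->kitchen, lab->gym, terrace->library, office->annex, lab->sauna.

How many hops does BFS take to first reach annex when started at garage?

2

Level 0: garage
Level 1: lab, parlor, sauna, terrace
Level 2: annex, gym, hall, library, office, pantry
Level 3: attic, kitchen
Level 4: patio
annex first appears at level 2.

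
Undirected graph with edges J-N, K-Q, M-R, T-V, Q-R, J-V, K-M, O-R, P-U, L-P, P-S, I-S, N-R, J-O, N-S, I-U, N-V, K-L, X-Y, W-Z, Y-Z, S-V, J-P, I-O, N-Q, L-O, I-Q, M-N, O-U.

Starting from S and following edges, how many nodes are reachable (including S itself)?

BFS from S visits: S, V, P, N, I, T, J, U, L, R, Q, M, O, K
Reachable nodes: 14 of 18 total.

14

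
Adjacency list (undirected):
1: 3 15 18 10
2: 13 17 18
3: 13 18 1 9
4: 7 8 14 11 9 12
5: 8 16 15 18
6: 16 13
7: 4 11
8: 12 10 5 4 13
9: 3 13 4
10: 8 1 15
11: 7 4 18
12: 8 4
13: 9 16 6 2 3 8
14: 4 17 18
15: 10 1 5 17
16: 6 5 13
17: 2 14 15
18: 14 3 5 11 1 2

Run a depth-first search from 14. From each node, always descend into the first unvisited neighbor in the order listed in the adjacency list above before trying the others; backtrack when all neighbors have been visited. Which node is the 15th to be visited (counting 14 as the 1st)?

Visit 14
14 → 4
4 → 7
7 → 11
11 → 18
18 → 3
3 → 13
13 → 9
13 → 16
16 → 6
16 → 5
5 → 8
8 → 12
8 → 10
10 → 1
1 → 15
15 → 17
17 → 2

Visit order: 14, 4, 7, 11, 18, 3, 13, 9, 16, 6, 5, 8, 12, 10, 1, 15, 17, 2

1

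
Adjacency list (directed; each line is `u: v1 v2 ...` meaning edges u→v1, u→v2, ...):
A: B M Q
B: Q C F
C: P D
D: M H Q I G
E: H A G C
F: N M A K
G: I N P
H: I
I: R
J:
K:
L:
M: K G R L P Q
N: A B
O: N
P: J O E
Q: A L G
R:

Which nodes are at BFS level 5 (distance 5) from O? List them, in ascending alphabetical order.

Level 0: O
Level 1: N
Level 2: A, B
Level 3: C, F, M, Q
Level 4: D, G, K, L, P, R
Level 5: E, H, I, J

E, H, I, J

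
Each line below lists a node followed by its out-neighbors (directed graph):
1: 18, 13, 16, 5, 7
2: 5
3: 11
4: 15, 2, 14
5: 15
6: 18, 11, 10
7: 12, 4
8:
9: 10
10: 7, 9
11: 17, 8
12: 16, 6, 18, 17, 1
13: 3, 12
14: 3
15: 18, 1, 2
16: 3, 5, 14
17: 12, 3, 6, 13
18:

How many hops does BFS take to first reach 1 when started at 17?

2

Level 0: 17
Level 1: 3, 6, 12, 13
Level 2: 1, 10, 11, 16, 18
Level 3: 5, 7, 8, 9, 14
Level 4: 4, 15
Level 5: 2
1 first appears at level 2.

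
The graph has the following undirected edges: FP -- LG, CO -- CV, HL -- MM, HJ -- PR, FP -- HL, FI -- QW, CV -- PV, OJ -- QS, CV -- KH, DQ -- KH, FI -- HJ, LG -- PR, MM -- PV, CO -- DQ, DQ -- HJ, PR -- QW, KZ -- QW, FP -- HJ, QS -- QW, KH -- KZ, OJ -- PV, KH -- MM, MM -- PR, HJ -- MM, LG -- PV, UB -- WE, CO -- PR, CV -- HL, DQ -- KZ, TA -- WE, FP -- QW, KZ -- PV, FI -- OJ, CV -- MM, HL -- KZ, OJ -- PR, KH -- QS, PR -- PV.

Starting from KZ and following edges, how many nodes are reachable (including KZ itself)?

16

BFS from KZ visits: KZ, QW, PV, KH, HL, DQ, QS, PR, FP, FI, OJ, MM, LG, CV, HJ, CO
Reachable nodes: 16 of 19 total.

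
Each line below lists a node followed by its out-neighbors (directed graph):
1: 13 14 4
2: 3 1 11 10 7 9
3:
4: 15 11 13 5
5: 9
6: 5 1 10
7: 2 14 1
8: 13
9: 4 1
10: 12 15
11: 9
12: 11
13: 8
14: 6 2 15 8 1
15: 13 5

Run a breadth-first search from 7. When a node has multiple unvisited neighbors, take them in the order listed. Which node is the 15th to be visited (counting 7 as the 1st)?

5

Visit 7; enqueue 2, 14, 1 → queue [2, 14, 1]
Visit 2; enqueue 3, 11, 10, 9 → queue [14, 1, 3, 11, 10, 9]
Visit 14; enqueue 6, 15, 8 → queue [1, 3, 11, 10, 9, 6, 15, 8]
Visit 1; enqueue 13, 4 → queue [3, 11, 10, 9, 6, 15, 8, 13, 4]
Visit 3 → queue [11, 10, 9, 6, 15, 8, 13, 4]
Visit 11 → queue [10, 9, 6, 15, 8, 13, 4]
Visit 10; enqueue 12 → queue [9, 6, 15, 8, 13, 4, 12]
Visit 9 → queue [6, 15, 8, 13, 4, 12]
Visit 6; enqueue 5 → queue [15, 8, 13, 4, 12, 5]
Visit 15 → queue [8, 13, 4, 12, 5]
Visit 8 → queue [13, 4, 12, 5]
Visit 13 → queue [4, 12, 5]
Visit 4 → queue [12, 5]
Visit 12 → queue [5]
Visit 5 → queue []

Visit order: 7, 2, 14, 1, 3, 11, 10, 9, 6, 15, 8, 13, 4, 12, 5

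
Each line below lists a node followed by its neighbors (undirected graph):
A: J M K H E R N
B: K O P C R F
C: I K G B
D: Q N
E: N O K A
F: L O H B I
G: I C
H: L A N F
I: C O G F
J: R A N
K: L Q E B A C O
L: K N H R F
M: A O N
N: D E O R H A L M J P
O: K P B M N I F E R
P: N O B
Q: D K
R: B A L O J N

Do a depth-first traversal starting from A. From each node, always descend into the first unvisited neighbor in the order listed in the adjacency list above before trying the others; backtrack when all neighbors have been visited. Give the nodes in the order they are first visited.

A, J, R, B, K, L, N, D, Q, E, O, P, M, I, C, G, F, H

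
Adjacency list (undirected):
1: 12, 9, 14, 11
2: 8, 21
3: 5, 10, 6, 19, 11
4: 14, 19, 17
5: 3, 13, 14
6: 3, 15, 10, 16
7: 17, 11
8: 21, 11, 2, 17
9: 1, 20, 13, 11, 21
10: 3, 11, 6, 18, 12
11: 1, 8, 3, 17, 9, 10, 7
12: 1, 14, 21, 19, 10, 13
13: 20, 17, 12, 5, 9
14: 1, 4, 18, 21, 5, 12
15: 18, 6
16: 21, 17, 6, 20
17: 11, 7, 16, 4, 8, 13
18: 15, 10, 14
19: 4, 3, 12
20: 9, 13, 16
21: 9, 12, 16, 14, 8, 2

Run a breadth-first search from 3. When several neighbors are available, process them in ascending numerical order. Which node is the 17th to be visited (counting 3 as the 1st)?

17

Visit 3; enqueue 5, 6, 10, 11, 19 → queue [5, 6, 10, 11, 19]
Visit 5; enqueue 13, 14 → queue [6, 10, 11, 19, 13, 14]
Visit 6; enqueue 15, 16 → queue [10, 11, 19, 13, 14, 15, 16]
Visit 10; enqueue 12, 18 → queue [11, 19, 13, 14, 15, 16, 12, 18]
Visit 11; enqueue 1, 7, 8, 9, 17 → queue [19, 13, 14, 15, 16, 12, 18, 1, 7, 8, 9, 17]
Visit 19; enqueue 4 → queue [13, 14, 15, 16, 12, 18, 1, 7, 8, 9, 17, 4]
Visit 13; enqueue 20 → queue [14, 15, 16, 12, 18, 1, 7, 8, 9, 17, 4, 20]
Visit 14; enqueue 21 → queue [15, 16, 12, 18, 1, 7, 8, 9, 17, 4, 20, 21]
Visit 15 → queue [16, 12, 18, 1, 7, 8, 9, 17, 4, 20, 21]
Visit 16 → queue [12, 18, 1, 7, 8, 9, 17, 4, 20, 21]
Visit 12 → queue [18, 1, 7, 8, 9, 17, 4, 20, 21]
Visit 18 → queue [1, 7, 8, 9, 17, 4, 20, 21]
Visit 1 → queue [7, 8, 9, 17, 4, 20, 21]
Visit 7 → queue [8, 9, 17, 4, 20, 21]
Visit 8; enqueue 2 → queue [9, 17, 4, 20, 21, 2]
Visit 9 → queue [17, 4, 20, 21, 2]
Visit 17 → queue [4, 20, 21, 2]
Visit 4 → queue [20, 21, 2]
Visit 20 → queue [21, 2]
Visit 21 → queue [2]
Visit 2 → queue []

Visit order: 3, 5, 6, 10, 11, 19, 13, 14, 15, 16, 12, 18, 1, 7, 8, 9, 17, 4, 20, 21, 2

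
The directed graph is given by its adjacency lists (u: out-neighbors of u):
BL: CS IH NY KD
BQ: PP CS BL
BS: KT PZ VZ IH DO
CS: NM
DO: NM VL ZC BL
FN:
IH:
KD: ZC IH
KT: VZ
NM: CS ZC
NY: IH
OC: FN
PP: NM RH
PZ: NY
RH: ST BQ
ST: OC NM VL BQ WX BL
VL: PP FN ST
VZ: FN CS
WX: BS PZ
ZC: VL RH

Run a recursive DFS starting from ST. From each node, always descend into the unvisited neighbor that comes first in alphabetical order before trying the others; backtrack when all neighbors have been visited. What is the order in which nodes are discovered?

Visit ST
ST → BL
BL → CS
CS → NM
NM → ZC
ZC → RH
RH → BQ
BQ → PP
ZC → VL
VL → FN
BL → IH
BL → KD
BL → NY
ST → OC
ST → WX
WX → BS
BS → DO
BS → KT
KT → VZ
BS → PZ

ST → BL → CS → NM → ZC → RH → BQ → PP → VL → FN → IH → KD → NY → OC → WX → BS → DO → KT → VZ → PZ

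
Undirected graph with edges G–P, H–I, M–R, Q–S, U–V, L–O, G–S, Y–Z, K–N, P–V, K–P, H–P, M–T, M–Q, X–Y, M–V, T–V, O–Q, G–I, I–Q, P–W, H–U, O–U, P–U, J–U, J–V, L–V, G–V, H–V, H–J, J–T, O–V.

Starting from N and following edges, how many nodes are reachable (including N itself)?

BFS from N visits: N, K, P, G, H, U, V, W, I, S, J, O, L, M, T, Q, R
Reachable nodes: 17 of 20 total.

17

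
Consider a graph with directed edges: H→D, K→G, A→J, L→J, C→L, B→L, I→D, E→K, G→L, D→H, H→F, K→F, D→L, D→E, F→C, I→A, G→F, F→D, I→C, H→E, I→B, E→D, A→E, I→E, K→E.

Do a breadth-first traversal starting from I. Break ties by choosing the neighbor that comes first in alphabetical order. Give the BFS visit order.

I, A, B, C, D, E, J, L, H, K, F, G

Visit I; enqueue A, B, C, D, E → queue [A, B, C, D, E]
Visit A; enqueue J → queue [B, C, D, E, J]
Visit B; enqueue L → queue [C, D, E, J, L]
Visit C → queue [D, E, J, L]
Visit D; enqueue H → queue [E, J, L, H]
Visit E; enqueue K → queue [J, L, H, K]
Visit J → queue [L, H, K]
Visit L → queue [H, K]
Visit H; enqueue F → queue [K, F]
Visit K; enqueue G → queue [F, G]
Visit F → queue [G]
Visit G → queue []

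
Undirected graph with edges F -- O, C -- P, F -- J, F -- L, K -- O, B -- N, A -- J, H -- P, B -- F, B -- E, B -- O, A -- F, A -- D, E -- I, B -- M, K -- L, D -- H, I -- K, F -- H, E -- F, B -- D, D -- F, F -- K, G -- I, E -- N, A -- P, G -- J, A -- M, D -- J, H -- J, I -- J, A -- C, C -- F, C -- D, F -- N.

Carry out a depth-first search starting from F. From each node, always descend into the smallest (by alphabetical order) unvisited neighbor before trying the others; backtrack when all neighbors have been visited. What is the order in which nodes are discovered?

F A C D B E I G J H P K L O N M

Visit F
F → A
A → C
C → D
D → B
B → E
E → I
I → G
G → J
J → H
H → P
I → K
K → L
K → O
E → N
B → M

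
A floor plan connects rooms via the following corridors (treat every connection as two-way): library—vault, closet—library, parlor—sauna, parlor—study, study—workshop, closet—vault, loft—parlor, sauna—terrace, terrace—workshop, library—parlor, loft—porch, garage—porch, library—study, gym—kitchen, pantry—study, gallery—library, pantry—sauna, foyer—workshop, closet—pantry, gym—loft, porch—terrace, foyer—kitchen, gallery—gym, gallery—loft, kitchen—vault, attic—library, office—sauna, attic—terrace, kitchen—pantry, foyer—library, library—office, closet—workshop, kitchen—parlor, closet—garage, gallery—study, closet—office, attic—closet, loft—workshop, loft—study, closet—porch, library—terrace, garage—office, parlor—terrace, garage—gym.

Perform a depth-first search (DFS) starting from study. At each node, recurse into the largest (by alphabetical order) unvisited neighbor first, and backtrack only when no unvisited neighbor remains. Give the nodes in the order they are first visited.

Visit study
study → workshop
workshop → terrace
terrace → sauna
sauna → parlor
parlor → loft
loft → porch
porch → garage
garage → office
office → library
library → vault
vault → kitchen
kitchen → pantry
pantry → closet
closet → attic
kitchen → gym
gym → gallery
kitchen → foyer

study, workshop, terrace, sauna, parlor, loft, porch, garage, office, library, vault, kitchen, pantry, closet, attic, gym, gallery, foyer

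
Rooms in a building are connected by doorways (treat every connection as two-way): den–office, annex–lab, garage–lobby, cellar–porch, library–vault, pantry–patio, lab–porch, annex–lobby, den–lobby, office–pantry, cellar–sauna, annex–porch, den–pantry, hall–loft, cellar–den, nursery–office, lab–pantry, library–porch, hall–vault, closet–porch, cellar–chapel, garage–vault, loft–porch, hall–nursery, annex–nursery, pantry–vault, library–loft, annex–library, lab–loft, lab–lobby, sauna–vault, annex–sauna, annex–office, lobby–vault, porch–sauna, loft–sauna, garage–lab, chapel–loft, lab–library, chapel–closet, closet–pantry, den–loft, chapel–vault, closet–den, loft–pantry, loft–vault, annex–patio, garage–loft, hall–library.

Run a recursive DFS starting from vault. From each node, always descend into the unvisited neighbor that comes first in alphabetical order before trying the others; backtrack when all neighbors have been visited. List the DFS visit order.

vault -> chapel -> cellar -> den -> closet -> pantry -> lab -> annex -> library -> hall -> loft -> garage -> lobby -> porch -> sauna -> nursery -> office -> patio

Visit vault
vault → chapel
chapel → cellar
cellar → den
den → closet
closet → pantry
pantry → lab
lab → annex
annex → library
library → hall
hall → loft
loft → garage
garage → lobby
loft → porch
porch → sauna
hall → nursery
nursery → office
annex → patio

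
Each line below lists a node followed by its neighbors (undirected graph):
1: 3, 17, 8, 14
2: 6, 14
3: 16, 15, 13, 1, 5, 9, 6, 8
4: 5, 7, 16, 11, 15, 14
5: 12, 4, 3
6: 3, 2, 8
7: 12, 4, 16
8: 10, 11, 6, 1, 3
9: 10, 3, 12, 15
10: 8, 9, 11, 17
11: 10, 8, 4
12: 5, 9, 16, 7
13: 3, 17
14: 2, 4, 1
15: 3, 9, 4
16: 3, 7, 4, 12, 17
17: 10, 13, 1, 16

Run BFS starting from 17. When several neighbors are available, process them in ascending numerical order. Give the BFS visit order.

17, 1, 10, 13, 16, 3, 8, 14, 9, 11, 4, 7, 12, 5, 6, 15, 2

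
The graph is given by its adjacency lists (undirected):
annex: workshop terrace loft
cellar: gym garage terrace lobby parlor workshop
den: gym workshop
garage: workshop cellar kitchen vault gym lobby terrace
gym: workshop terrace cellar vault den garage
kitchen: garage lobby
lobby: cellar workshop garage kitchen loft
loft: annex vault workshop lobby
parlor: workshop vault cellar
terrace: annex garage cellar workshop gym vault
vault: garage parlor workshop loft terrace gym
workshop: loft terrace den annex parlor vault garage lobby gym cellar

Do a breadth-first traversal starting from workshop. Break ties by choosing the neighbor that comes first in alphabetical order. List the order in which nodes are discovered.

workshop → annex → cellar → den → garage → gym → lobby → loft → parlor → terrace → vault → kitchen

Visit workshop; enqueue annex, cellar, den, garage, gym, lobby, loft, parlor, terrace, vault → queue [annex, cellar, den, garage, gym, lobby, loft, parlor, terrace, vault]
Visit annex → queue [cellar, den, garage, gym, lobby, loft, parlor, terrace, vault]
Visit cellar → queue [den, garage, gym, lobby, loft, parlor, terrace, vault]
Visit den → queue [garage, gym, lobby, loft, parlor, terrace, vault]
Visit garage; enqueue kitchen → queue [gym, lobby, loft, parlor, terrace, vault, kitchen]
Visit gym → queue [lobby, loft, parlor, terrace, vault, kitchen]
Visit lobby → queue [loft, parlor, terrace, vault, kitchen]
Visit loft → queue [parlor, terrace, vault, kitchen]
Visit parlor → queue [terrace, vault, kitchen]
Visit terrace → queue [vault, kitchen]
Visit vault → queue [kitchen]
Visit kitchen → queue []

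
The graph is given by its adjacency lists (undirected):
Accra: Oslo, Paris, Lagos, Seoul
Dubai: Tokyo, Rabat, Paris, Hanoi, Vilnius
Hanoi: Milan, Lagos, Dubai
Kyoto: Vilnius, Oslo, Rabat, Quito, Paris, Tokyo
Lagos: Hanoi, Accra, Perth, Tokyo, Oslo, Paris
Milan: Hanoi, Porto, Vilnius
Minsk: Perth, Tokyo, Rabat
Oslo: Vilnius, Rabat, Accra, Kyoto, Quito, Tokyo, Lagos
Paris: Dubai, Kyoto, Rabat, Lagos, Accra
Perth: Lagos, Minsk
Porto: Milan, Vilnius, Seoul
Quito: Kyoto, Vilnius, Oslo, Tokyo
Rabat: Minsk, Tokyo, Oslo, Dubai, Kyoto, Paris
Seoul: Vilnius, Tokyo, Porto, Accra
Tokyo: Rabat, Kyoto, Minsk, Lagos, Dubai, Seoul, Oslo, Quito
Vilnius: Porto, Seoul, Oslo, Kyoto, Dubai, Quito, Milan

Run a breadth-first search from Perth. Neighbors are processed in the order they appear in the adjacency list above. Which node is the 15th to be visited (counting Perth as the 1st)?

Vilnius

Visit Perth; enqueue Lagos, Minsk → queue [Lagos, Minsk]
Visit Lagos; enqueue Hanoi, Accra, Tokyo, Oslo, Paris → queue [Minsk, Hanoi, Accra, Tokyo, Oslo, Paris]
Visit Minsk; enqueue Rabat → queue [Hanoi, Accra, Tokyo, Oslo, Paris, Rabat]
Visit Hanoi; enqueue Milan, Dubai → queue [Accra, Tokyo, Oslo, Paris, Rabat, Milan, Dubai]
Visit Accra; enqueue Seoul → queue [Tokyo, Oslo, Paris, Rabat, Milan, Dubai, Seoul]
Visit Tokyo; enqueue Kyoto, Quito → queue [Oslo, Paris, Rabat, Milan, Dubai, Seoul, Kyoto, Quito]
Visit Oslo; enqueue Vilnius → queue [Paris, Rabat, Milan, Dubai, Seoul, Kyoto, Quito, Vilnius]
Visit Paris → queue [Rabat, Milan, Dubai, Seoul, Kyoto, Quito, Vilnius]
Visit Rabat → queue [Milan, Dubai, Seoul, Kyoto, Quito, Vilnius]
Visit Milan; enqueue Porto → queue [Dubai, Seoul, Kyoto, Quito, Vilnius, Porto]
Visit Dubai → queue [Seoul, Kyoto, Quito, Vilnius, Porto]
Visit Seoul → queue [Kyoto, Quito, Vilnius, Porto]
Visit Kyoto → queue [Quito, Vilnius, Porto]
Visit Quito → queue [Vilnius, Porto]
Visit Vilnius → queue [Porto]
Visit Porto → queue []

Visit order: Perth, Lagos, Minsk, Hanoi, Accra, Tokyo, Oslo, Paris, Rabat, Milan, Dubai, Seoul, Kyoto, Quito, Vilnius, Porto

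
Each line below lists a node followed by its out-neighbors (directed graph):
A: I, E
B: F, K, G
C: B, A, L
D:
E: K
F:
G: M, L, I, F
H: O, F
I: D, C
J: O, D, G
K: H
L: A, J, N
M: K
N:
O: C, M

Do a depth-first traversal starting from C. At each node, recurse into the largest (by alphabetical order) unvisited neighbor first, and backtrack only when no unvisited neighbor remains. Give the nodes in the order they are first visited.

C L N J O M K H F G I D A E B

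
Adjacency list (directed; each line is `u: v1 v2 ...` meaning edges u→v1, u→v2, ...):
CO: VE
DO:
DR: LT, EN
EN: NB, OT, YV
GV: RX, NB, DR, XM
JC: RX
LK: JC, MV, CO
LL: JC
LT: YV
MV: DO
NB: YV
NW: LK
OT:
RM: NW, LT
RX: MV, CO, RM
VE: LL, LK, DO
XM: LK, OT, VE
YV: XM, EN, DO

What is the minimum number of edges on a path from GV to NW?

3

Level 0: GV
Level 1: DR, NB, RX, XM
Level 2: CO, EN, LK, LT, MV, OT, RM, VE, YV
Level 3: DO, JC, LL, NW
NW first appears at level 3.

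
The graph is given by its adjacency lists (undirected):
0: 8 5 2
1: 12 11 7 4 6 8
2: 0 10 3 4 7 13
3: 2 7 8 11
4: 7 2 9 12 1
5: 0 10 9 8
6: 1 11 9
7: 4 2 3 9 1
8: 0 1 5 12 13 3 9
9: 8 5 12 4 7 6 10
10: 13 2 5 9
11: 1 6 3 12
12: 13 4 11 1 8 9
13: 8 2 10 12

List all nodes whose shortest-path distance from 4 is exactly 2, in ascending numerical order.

0, 3, 5, 6, 8, 10, 11, 13

Level 0: 4
Level 1: 1, 2, 7, 9, 12
Level 2: 0, 3, 5, 6, 8, 10, 11, 13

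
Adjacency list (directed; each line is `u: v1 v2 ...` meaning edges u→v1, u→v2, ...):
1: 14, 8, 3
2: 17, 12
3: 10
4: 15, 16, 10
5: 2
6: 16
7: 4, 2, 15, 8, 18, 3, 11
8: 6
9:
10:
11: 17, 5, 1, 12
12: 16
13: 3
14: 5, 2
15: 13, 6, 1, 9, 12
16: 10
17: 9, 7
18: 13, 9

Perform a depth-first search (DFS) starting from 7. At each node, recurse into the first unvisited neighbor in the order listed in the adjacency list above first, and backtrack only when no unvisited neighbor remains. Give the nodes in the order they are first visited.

Visit 7
7 → 4
4 → 15
15 → 13
13 → 3
3 → 10
15 → 6
6 → 16
15 → 1
1 → 14
14 → 5
5 → 2
2 → 17
17 → 9
2 → 12
1 → 8
7 → 18
7 → 11

7 → 4 → 15 → 13 → 3 → 10 → 6 → 16 → 1 → 14 → 5 → 2 → 17 → 9 → 12 → 8 → 18 → 11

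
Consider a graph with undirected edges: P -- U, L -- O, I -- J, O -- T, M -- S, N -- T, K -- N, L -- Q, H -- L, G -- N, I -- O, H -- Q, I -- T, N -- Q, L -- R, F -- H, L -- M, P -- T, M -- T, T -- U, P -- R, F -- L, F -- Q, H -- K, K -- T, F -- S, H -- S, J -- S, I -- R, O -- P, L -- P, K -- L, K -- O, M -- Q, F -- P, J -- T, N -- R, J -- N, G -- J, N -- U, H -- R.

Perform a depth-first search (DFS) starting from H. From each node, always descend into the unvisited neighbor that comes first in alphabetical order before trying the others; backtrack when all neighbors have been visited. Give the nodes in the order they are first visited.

Visit H
H → F
F → L
L → K
K → N
N → G
G → J
J → I
I → O
O → P
P → R
P → T
T → M
M → Q
M → S
T → U

H -> F -> L -> K -> N -> G -> J -> I -> O -> P -> R -> T -> M -> Q -> S -> U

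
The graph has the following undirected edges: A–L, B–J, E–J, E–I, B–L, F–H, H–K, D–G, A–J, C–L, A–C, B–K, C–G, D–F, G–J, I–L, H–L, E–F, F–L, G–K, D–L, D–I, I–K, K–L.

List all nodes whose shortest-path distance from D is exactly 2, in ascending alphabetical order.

A, B, C, E, H, J, K

Level 0: D
Level 1: F, G, I, L
Level 2: A, B, C, E, H, J, K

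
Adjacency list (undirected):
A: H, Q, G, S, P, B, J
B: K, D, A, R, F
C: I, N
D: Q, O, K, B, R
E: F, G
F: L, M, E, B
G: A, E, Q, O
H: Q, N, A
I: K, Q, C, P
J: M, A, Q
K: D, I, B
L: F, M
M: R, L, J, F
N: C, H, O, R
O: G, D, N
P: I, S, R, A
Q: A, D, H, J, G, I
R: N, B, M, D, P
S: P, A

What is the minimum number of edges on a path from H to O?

2

Level 0: H
Level 1: A, N, Q
Level 2: B, C, D, G, I, J, O, P, R, S
Level 3: E, F, K, M
Level 4: L
O first appears at level 2.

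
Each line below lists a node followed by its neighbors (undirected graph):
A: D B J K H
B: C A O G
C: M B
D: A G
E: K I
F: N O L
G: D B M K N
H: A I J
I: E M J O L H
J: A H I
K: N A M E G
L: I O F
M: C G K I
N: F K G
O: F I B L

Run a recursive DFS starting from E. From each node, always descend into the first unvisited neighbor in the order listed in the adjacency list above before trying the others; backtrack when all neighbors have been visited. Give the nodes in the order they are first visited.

Visit E
E → K
K → N
N → F
F → O
O → I
I → M
M → C
C → B
B → A
A → D
D → G
A → J
J → H
I → L

E, K, N, F, O, I, M, C, B, A, D, G, J, H, L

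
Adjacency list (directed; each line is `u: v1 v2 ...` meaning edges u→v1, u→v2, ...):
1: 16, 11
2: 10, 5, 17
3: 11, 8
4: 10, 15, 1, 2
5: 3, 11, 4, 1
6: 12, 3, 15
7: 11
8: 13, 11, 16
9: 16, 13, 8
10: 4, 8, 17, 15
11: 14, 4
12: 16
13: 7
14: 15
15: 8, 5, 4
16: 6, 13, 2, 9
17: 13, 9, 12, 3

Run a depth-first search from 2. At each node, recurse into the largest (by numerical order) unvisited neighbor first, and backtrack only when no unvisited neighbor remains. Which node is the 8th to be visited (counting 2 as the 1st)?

Visit 2
2 → 17
17 → 13
13 → 7
7 → 11
11 → 14
14 → 15
15 → 8
8 → 16
16 → 9
16 → 6
6 → 12
6 → 3
15 → 5
5 → 4
4 → 10
4 → 1

Visit order: 2, 17, 13, 7, 11, 14, 15, 8, 16, 9, 6, 12, 3, 5, 4, 10, 1

8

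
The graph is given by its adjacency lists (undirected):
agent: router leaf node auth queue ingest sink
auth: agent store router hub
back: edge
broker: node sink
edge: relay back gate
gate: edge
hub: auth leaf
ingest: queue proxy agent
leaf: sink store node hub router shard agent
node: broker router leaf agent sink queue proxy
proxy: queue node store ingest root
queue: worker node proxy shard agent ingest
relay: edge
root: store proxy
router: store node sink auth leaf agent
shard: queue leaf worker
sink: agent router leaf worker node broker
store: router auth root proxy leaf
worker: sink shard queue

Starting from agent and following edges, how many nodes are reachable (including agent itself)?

15

BFS from agent visits: agent, router, leaf, node, auth, queue, ingest, sink, store, hub, shard, broker, proxy, worker, root
Reachable nodes: 15 of 19 total.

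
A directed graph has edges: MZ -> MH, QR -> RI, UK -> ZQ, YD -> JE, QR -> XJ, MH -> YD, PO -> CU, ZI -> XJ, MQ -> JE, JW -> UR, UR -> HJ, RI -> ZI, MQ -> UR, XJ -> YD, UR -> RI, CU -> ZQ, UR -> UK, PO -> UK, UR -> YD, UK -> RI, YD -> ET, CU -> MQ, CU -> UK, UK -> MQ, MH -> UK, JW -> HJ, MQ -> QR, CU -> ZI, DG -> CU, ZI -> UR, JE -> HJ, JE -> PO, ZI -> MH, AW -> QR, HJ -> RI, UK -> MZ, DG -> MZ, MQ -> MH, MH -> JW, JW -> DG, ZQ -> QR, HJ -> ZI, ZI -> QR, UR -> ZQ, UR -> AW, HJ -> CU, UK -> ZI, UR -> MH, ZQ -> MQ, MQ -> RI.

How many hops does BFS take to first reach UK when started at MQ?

Level 0: MQ
Level 1: JE, MH, QR, RI, UR
Level 2: AW, HJ, JW, PO, UK, XJ, YD, ZI, ZQ
Level 3: CU, DG, ET, MZ
UK first appears at level 2.

2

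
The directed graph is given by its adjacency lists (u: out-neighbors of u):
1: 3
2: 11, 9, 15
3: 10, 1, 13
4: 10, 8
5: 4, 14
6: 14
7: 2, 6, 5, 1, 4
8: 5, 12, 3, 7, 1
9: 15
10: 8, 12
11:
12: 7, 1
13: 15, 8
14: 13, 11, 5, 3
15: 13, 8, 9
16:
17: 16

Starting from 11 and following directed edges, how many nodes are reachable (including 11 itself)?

BFS from 11 visits: 11
Reachable nodes: 1 of 17 total.

1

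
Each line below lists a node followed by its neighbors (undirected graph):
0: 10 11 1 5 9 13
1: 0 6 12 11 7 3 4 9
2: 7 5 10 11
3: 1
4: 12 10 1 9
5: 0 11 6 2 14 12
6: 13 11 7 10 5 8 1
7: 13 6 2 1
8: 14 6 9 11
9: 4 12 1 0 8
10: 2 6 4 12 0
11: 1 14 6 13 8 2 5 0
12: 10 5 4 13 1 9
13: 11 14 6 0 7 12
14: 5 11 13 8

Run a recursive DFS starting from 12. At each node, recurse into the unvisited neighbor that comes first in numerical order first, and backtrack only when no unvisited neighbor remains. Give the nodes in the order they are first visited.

Visit 12
12 → 1
1 → 0
0 → 5
5 → 2
2 → 7
7 → 6
6 → 8
8 → 9
9 → 4
4 → 10
8 → 11
11 → 13
13 → 14
1 → 3

12, 1, 0, 5, 2, 7, 6, 8, 9, 4, 10, 11, 13, 14, 3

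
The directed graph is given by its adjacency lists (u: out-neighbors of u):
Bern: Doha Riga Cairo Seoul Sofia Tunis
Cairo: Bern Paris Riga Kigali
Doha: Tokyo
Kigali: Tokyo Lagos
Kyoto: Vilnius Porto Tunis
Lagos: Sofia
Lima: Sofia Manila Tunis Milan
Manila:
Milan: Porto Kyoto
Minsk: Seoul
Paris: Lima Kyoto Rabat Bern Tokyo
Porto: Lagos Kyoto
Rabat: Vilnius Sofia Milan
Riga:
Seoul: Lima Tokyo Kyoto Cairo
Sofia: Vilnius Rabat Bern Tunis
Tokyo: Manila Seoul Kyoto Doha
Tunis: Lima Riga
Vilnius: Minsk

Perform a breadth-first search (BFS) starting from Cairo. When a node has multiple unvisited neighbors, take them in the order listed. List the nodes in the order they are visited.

Cairo → Bern → Paris → Riga → Kigali → Doha → Seoul → Sofia → Tunis → Lima → Kyoto → Rabat → Tokyo → Lagos → Vilnius → Manila → Milan → Porto → Minsk

Visit Cairo; enqueue Bern, Paris, Riga, Kigali → queue [Bern, Paris, Riga, Kigali]
Visit Bern; enqueue Doha, Seoul, Sofia, Tunis → queue [Paris, Riga, Kigali, Doha, Seoul, Sofia, Tunis]
Visit Paris; enqueue Lima, Kyoto, Rabat, Tokyo → queue [Riga, Kigali, Doha, Seoul, Sofia, Tunis, Lima, Kyoto, Rabat, Tokyo]
Visit Riga → queue [Kigali, Doha, Seoul, Sofia, Tunis, Lima, Kyoto, Rabat, Tokyo]
Visit Kigali; enqueue Lagos → queue [Doha, Seoul, Sofia, Tunis, Lima, Kyoto, Rabat, Tokyo, Lagos]
Visit Doha → queue [Seoul, Sofia, Tunis, Lima, Kyoto, Rabat, Tokyo, Lagos]
Visit Seoul → queue [Sofia, Tunis, Lima, Kyoto, Rabat, Tokyo, Lagos]
Visit Sofia; enqueue Vilnius → queue [Tunis, Lima, Kyoto, Rabat, Tokyo, Lagos, Vilnius]
Visit Tunis → queue [Lima, Kyoto, Rabat, Tokyo, Lagos, Vilnius]
Visit Lima; enqueue Manila, Milan → queue [Kyoto, Rabat, Tokyo, Lagos, Vilnius, Manila, Milan]
Visit Kyoto; enqueue Porto → queue [Rabat, Tokyo, Lagos, Vilnius, Manila, Milan, Porto]
Visit Rabat → queue [Tokyo, Lagos, Vilnius, Manila, Milan, Porto]
Visit Tokyo → queue [Lagos, Vilnius, Manila, Milan, Porto]
Visit Lagos → queue [Vilnius, Manila, Milan, Porto]
Visit Vilnius; enqueue Minsk → queue [Manila, Milan, Porto, Minsk]
Visit Manila → queue [Milan, Porto, Minsk]
Visit Milan → queue [Porto, Minsk]
Visit Porto → queue [Minsk]
Visit Minsk → queue []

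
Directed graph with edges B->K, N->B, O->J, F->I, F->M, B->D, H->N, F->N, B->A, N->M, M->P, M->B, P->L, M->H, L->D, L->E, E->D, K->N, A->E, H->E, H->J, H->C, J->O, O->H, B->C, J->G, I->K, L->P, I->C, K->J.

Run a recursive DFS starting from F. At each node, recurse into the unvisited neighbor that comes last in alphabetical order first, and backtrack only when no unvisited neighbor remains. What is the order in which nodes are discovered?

Visit F
F → N
N → M
M → P
P → L
L → E
E → D
M → H
H → J
J → O
J → G
H → C
M → B
B → K
B → A
F → I

F N M P L E D H J O G C B K A I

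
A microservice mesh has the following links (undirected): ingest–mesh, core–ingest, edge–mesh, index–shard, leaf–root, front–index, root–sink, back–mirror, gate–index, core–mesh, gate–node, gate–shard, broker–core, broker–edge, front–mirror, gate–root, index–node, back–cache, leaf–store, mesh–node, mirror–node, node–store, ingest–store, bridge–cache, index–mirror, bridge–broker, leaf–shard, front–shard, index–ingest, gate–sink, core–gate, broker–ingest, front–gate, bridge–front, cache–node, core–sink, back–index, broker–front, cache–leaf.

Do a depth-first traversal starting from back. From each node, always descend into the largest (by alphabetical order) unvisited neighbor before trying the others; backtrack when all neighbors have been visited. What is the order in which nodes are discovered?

back mirror node store leaf shard index ingest mesh edge broker front gate sink root core bridge cache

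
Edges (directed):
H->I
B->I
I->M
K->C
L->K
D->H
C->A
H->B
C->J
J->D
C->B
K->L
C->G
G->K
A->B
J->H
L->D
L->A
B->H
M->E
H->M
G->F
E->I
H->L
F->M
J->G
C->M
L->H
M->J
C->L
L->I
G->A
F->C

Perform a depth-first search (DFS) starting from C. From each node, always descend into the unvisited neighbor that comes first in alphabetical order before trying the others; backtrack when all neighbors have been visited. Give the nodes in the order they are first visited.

C -> A -> B -> H -> I -> M -> E -> J -> D -> G -> F -> K -> L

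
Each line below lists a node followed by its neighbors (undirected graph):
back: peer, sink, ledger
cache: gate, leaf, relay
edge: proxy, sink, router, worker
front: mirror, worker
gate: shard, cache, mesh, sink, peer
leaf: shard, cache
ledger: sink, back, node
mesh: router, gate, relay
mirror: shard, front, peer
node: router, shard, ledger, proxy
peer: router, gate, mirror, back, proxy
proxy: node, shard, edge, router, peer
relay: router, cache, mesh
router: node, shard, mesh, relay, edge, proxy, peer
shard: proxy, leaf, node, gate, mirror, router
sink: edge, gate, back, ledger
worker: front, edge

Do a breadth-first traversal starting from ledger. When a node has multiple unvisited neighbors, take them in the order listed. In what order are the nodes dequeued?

Visit ledger; enqueue sink, back, node → queue [sink, back, node]
Visit sink; enqueue edge, gate → queue [back, node, edge, gate]
Visit back; enqueue peer → queue [node, edge, gate, peer]
Visit node; enqueue router, shard, proxy → queue [edge, gate, peer, router, shard, proxy]
Visit edge; enqueue worker → queue [gate, peer, router, shard, proxy, worker]
Visit gate; enqueue cache, mesh → queue [peer, router, shard, proxy, worker, cache, mesh]
Visit peer; enqueue mirror → queue [router, shard, proxy, worker, cache, mesh, mirror]
Visit router; enqueue relay → queue [shard, proxy, worker, cache, mesh, mirror, relay]
Visit shard; enqueue leaf → queue [proxy, worker, cache, mesh, mirror, relay, leaf]
Visit proxy → queue [worker, cache, mesh, mirror, relay, leaf]
Visit worker; enqueue front → queue [cache, mesh, mirror, relay, leaf, front]
Visit cache → queue [mesh, mirror, relay, leaf, front]
Visit mesh → queue [mirror, relay, leaf, front]
Visit mirror → queue [relay, leaf, front]
Visit relay → queue [leaf, front]
Visit leaf → queue [front]
Visit front → queue []

ledger → sink → back → node → edge → gate → peer → router → shard → proxy → worker → cache → mesh → mirror → relay → leaf → front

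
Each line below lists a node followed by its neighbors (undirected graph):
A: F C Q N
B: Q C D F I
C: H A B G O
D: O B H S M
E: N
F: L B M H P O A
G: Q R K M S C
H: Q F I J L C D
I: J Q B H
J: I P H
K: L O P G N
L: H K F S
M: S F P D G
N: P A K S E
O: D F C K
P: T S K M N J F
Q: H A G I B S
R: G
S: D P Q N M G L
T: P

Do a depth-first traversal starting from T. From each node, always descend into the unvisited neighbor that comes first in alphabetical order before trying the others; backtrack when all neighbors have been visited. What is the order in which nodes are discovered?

Visit T
T → P
P → F
F → A
A → C
C → B
B → D
D → H
H → I
I → J
I → Q
Q → G
G → K
K → L
L → S
S → M
S → N
N → E
K → O
G → R

T → P → F → A → C → B → D → H → I → J → Q → G → K → L → S → M → N → E → O → R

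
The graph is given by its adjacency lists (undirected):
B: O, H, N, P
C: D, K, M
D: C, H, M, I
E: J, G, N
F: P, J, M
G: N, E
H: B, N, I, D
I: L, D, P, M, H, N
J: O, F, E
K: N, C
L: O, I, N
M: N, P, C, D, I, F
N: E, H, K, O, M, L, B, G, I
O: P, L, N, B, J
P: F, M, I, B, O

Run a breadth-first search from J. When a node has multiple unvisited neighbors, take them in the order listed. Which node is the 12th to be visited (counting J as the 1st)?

H

Visit J; enqueue O, F, E → queue [O, F, E]
Visit O; enqueue P, L, N, B → queue [F, E, P, L, N, B]
Visit F; enqueue M → queue [E, P, L, N, B, M]
Visit E; enqueue G → queue [P, L, N, B, M, G]
Visit P; enqueue I → queue [L, N, B, M, G, I]
Visit L → queue [N, B, M, G, I]
Visit N; enqueue H, K → queue [B, M, G, I, H, K]
Visit B → queue [M, G, I, H, K]
Visit M; enqueue C, D → queue [G, I, H, K, C, D]
Visit G → queue [I, H, K, C, D]
Visit I → queue [H, K, C, D]
Visit H → queue [K, C, D]
Visit K → queue [C, D]
Visit C → queue [D]
Visit D → queue []

Visit order: J, O, F, E, P, L, N, B, M, G, I, H, K, C, D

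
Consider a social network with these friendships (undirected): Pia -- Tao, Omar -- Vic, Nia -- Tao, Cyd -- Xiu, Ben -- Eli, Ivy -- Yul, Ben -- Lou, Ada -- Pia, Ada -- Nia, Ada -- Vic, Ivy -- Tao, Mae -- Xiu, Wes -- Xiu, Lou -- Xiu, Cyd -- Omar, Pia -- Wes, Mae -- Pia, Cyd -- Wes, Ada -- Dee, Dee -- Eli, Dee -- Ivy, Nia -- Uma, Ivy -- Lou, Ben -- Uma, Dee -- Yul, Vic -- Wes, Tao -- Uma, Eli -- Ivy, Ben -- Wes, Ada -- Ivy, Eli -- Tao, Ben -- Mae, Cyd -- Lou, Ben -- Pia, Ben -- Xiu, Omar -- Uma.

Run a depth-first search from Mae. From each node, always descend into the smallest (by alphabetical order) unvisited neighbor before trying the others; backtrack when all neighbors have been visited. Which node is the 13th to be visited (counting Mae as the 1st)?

Visit Mae
Mae → Ben
Ben → Eli
Eli → Dee
Dee → Ada
Ada → Ivy
Ivy → Lou
Lou → Cyd
Cyd → Omar
Omar → Uma
Uma → Nia
Nia → Tao
Tao → Pia
Pia → Wes
Wes → Vic
Wes → Xiu
Ivy → Yul

Visit order: Mae, Ben, Eli, Dee, Ada, Ivy, Lou, Cyd, Omar, Uma, Nia, Tao, Pia, Wes, Vic, Xiu, Yul

Pia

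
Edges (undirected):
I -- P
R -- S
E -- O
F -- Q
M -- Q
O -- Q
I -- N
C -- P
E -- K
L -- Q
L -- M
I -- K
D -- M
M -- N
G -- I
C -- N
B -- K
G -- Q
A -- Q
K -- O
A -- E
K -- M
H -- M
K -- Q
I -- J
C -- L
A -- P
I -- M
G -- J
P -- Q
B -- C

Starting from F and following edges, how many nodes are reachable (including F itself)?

BFS from F visits: F, Q, P, O, M, L, K, G, A, I, C, E, N, H, D, B, J
Reachable nodes: 17 of 19 total.

17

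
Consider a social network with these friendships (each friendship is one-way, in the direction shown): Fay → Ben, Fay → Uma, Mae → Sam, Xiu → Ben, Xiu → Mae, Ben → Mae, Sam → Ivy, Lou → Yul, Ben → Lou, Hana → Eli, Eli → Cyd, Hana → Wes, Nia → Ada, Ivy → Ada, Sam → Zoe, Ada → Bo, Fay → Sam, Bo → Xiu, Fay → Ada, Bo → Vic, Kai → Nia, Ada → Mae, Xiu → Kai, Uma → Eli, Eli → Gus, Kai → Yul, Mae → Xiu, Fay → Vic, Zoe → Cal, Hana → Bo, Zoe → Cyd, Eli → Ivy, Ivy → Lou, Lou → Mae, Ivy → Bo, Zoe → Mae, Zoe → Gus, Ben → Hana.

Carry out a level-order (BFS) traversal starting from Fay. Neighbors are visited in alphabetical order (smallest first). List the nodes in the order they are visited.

Fay Ada Ben Sam Uma Vic Bo Mae Hana Lou Ivy Zoe Eli Xiu Wes Yul Cal Cyd Gus Kai Nia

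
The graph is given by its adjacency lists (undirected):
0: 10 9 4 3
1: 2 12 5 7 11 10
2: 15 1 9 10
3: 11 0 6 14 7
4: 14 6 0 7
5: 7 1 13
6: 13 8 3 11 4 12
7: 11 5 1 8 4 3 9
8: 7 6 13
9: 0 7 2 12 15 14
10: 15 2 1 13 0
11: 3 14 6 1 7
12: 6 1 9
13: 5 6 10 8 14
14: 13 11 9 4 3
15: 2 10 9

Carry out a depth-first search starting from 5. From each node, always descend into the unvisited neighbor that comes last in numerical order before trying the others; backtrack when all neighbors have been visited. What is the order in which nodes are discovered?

5, 13, 14, 11, 7, 9, 15, 10, 2, 1, 12, 6, 8, 4, 0, 3

Visit 5
5 → 13
13 → 14
14 → 11
11 → 7
7 → 9
9 → 15
15 → 10
10 → 2
2 → 1
1 → 12
12 → 6
6 → 8
6 → 4
4 → 0
0 → 3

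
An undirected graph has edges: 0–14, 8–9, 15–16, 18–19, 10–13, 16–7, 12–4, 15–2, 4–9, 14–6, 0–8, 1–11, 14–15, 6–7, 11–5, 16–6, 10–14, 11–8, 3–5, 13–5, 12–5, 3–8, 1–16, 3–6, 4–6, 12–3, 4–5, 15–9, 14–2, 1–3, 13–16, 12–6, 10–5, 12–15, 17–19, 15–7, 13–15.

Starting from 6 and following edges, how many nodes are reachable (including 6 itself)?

BFS from 6 visits: 6, 3, 4, 7, 12, 14, 16, 1, 5, 8, 9, 15, 0, 2, 10, 13, 11
Reachable nodes: 17 of 20 total.

17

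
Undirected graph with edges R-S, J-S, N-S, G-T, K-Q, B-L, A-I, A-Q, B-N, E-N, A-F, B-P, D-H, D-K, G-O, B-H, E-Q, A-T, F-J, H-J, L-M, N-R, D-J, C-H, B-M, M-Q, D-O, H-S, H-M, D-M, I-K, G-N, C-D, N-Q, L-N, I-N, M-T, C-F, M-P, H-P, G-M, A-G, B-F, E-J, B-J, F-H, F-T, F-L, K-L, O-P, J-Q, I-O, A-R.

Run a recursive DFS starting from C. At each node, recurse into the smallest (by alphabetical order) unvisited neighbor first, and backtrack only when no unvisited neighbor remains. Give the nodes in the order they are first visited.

C → D → H → B → F → A → G → M → L → K → I → N → E → J → Q → S → R → O → P → T

Visit C
C → D
D → H
H → B
B → F
F → A
A → G
G → M
M → L
L → K
K → I
I → N
N → E
E → J
J → Q
J → S
S → R
I → O
O → P
M → T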